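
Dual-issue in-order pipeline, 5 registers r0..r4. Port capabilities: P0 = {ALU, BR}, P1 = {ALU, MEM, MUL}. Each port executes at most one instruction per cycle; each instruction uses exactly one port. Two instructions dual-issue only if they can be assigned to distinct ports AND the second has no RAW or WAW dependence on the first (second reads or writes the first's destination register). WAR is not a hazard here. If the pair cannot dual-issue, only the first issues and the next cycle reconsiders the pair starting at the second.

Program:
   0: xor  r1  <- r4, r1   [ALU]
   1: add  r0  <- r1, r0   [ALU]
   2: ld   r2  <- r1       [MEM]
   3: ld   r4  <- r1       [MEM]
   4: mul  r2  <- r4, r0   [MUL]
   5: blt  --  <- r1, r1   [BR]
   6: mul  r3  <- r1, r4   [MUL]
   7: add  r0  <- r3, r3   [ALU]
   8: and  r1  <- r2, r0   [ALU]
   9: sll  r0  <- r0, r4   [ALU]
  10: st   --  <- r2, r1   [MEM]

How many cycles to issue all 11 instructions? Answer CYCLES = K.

CYCLES = 8

t=0 i0:xor.ALU ; RAW r1
t=1 i1&i2:add.ALU+ld.MEM ; dual
t=2 i3:ld.MEM ; no-port MEM/MUL
t=3 i4&i5:mul.MUL+blt.BR ; dual
t=4 i6:mul.MUL ; RAW r3
t=5 i7:add.ALU ; RAW r0
t=6 i8&i9:and.ALU+sll.ALU ; dual
t=7 i10:st.MEM ; tail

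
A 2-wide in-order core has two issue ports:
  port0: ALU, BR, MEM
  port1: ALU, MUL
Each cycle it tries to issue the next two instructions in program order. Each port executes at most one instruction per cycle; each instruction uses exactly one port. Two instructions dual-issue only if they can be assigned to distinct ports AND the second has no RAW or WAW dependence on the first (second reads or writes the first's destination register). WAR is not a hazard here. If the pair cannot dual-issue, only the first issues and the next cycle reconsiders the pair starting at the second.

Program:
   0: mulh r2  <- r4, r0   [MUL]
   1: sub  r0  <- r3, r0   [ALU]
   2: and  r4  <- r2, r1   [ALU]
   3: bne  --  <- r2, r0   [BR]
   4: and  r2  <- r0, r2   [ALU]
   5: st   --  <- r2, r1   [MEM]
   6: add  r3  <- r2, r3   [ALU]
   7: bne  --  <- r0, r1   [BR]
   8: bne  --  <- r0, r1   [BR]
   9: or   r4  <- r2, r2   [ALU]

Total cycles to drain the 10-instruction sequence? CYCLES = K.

t=0 i0&i1:mulh+sub ; pair
t=1 i2&i3:and+bne ; pair
t=2 i4:and ; RAW r2
t=3 i5&i6:st+add ; pair
t=4 i7:bne ; no-port BR/BR
t=5 i8&i9:bne+or ; pair

CYCLES = 6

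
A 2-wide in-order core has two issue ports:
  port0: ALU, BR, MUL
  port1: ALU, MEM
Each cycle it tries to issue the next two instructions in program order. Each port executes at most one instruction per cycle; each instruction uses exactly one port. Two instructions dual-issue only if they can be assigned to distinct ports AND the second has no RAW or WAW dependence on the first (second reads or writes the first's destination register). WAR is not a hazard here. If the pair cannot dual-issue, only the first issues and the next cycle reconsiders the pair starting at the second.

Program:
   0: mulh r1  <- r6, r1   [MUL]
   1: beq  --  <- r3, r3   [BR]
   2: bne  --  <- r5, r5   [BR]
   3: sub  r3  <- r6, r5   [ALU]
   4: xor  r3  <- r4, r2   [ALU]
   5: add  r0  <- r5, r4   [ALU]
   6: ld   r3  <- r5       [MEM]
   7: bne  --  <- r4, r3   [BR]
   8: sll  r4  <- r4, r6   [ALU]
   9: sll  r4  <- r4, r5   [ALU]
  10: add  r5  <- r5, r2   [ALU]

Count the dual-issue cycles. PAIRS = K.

t=0 i0:mulh.MUL ; no-port MUL/BR
t=1 i1:beq.BR ; no-port BR/BR
t=2 i2+i3:bne.BR sub.ALU ; dual
t=3 i4+i5:xor.ALU add.ALU ; dual
t=4 i6:ld.MEM ; RAW r3
t=5 i7+i8:bne.BR sll.ALU ; dual
t=6 i9+i10:sll.ALU add.ALU ; dual

PAIRS = 4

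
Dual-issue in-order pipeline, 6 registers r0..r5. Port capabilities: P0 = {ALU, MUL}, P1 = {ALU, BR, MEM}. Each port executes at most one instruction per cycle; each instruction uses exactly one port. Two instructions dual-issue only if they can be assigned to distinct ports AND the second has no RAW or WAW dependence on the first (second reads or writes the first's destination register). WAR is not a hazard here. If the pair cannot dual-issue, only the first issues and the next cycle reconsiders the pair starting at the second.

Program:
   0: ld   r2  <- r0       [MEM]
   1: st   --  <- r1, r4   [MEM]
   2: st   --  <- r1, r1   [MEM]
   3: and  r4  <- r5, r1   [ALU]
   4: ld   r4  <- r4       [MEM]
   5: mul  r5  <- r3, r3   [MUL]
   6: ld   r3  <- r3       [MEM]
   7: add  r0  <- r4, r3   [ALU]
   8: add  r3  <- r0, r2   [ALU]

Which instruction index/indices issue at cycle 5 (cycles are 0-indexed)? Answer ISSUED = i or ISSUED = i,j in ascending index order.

ISSUED = 7

c0: i0 ld  no-port MEM/MEM
c1: i1 st  no-port MEM/MEM
c2: i2+i3 st/and  dual
c3: i4+i5 ld/mul  dual
c4: i6 ld  RAW r3
c5: i7 add  RAW r0
c6: i8 add  tail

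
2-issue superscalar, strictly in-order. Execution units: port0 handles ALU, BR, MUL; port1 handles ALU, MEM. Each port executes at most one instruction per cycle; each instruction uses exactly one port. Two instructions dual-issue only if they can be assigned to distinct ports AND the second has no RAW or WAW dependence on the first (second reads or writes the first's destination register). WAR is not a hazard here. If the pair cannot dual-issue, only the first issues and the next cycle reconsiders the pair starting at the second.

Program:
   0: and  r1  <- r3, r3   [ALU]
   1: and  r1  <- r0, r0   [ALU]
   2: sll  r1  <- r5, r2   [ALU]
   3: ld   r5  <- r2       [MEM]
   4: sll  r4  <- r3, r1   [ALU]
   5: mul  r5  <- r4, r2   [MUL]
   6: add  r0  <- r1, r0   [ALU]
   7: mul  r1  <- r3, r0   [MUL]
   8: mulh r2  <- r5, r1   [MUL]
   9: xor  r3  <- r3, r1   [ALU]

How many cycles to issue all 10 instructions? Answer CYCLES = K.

CYCLES = 7

c0: i0 and  WAW r1
c1: i1 and  WAW r1
c2: i2&i3 sll;ld  2-wide
c3: i4 sll  RAW r4
c4: i5&i6 mul;add  2-wide
c5: i7 mul  no-port MUL/MUL
c6: i8&i9 mulh;xor  2-wide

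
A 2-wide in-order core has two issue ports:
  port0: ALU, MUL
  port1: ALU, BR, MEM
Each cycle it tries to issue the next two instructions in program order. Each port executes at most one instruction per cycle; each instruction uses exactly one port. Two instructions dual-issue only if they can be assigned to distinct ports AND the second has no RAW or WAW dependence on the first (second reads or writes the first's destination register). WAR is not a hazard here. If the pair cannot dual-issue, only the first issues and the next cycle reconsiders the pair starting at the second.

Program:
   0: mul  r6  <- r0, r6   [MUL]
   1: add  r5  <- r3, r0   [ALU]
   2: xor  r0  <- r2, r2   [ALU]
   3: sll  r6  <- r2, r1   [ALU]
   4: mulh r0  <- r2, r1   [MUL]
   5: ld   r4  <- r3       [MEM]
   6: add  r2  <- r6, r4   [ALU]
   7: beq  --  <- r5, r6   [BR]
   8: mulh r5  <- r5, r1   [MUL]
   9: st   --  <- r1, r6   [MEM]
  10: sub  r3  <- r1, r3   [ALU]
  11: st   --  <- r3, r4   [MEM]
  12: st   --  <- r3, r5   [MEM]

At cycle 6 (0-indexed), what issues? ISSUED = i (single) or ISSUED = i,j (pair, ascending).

0. mul+add @i0&i1  | dual
1. xor+sll @i2&i3  | dual
2. mulh+ld @i4&i5  | dual
3. add+beq @i6&i7  | dual
4. mulh+st @i8&i9  | dual
5. sub @i10  | RAW r3
6. st @i11  | no-port MEM/MEM
7. st @i12  | tail

ISSUED = 11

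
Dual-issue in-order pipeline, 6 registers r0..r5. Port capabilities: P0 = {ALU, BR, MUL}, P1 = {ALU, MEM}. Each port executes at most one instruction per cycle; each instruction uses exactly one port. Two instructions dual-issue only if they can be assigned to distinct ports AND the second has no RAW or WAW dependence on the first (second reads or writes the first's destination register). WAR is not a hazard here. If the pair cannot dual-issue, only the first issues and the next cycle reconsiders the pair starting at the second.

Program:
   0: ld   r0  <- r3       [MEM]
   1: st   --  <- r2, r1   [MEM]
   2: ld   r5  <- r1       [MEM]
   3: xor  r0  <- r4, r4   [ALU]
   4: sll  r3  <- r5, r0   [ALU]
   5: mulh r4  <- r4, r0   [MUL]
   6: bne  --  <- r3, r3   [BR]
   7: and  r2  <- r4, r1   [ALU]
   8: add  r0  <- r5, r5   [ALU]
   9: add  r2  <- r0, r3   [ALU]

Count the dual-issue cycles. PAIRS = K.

PAIRS = 3

#0 head=0: ld.MEM i0 no-port MEM/MEM
#1 head=1: st.MEM i1 no-port MEM/MEM
#2 head=2: ld.MEM xor.ALU i2,i3 dual
#3 head=4: sll.ALU mulh.MUL i4,i5 dual
#4 head=6: bne.BR and.ALU i6,i7 dual
#5 head=8: add.ALU i8 RAW r0
#6 head=9: add.ALU i9 tail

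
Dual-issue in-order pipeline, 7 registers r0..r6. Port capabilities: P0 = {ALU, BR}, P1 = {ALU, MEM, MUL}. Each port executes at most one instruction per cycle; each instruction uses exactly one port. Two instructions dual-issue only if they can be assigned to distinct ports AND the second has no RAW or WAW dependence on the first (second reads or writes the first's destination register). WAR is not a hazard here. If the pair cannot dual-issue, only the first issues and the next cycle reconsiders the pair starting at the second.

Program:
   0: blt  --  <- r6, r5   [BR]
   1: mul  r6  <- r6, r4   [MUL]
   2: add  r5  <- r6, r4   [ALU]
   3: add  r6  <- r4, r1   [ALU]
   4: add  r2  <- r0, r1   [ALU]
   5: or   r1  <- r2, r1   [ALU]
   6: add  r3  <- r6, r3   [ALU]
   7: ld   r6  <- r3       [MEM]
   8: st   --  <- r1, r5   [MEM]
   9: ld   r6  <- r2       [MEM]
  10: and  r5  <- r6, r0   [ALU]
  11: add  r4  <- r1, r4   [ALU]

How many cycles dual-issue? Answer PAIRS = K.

PAIRS = 4

0. blt+mul @i0,i1  | dual
1. add+add @i2,i3  | dual
2. add @i4  | RAW r2
3. or+add @i5,i6  | dual
4. ld @i7  | no-port MEM/MEM
5. st @i8  | no-port MEM/MEM
6. ld @i9  | RAW r6
7. and+add @i10,i11  | dual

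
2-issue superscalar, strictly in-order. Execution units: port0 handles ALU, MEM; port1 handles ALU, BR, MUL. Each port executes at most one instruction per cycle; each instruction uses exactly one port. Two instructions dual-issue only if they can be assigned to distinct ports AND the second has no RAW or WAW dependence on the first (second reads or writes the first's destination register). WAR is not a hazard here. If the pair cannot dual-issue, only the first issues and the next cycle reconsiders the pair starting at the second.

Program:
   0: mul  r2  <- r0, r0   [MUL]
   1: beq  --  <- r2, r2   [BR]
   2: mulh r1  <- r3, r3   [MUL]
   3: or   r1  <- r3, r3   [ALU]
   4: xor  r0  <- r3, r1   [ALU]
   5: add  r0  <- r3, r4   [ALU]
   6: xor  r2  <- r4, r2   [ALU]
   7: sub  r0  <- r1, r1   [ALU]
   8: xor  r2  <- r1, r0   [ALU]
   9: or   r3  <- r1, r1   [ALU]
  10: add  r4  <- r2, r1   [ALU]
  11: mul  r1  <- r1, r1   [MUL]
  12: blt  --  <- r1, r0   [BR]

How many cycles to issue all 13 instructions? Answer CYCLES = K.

CYCLES = 10

#0 head=0: mul.MUL i0 no-port MUL/BR
#1 head=1: beq.BR i1 no-port BR/MUL
#2 head=2: mulh.MUL i2 WAW r1
#3 head=3: or.ALU i3 RAW r1
#4 head=4: xor.ALU i4 WAW r0
#5 head=5: add.ALU xor.ALU i5&i6 dual
#6 head=7: sub.ALU i7 RAW r0
#7 head=8: xor.ALU or.ALU i8&i9 dual
#8 head=10: add.ALU mul.MUL i10&i11 dual
#9 head=12: blt.BR i12 tail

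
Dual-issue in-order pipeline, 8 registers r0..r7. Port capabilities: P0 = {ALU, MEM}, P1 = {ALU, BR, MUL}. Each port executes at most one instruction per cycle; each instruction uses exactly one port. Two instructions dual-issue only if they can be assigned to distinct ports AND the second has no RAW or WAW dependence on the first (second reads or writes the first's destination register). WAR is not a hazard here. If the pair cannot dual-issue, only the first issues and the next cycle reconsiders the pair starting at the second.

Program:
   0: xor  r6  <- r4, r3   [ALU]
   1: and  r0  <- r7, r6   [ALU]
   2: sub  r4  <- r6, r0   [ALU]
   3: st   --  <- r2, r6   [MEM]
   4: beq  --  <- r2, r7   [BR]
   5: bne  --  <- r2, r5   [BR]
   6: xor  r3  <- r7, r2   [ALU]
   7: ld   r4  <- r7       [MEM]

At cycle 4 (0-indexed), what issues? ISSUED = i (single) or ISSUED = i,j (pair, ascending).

ISSUED = 5,6

#0 head=0: xor i0 RAW r6
#1 head=1: and i1 RAW r0
#2 head=2: sub;st i2&i3 dual
#3 head=4: beq i4 no-port BR/BR
#4 head=5: bne;xor i5&i6 dual
#5 head=7: ld i7 tail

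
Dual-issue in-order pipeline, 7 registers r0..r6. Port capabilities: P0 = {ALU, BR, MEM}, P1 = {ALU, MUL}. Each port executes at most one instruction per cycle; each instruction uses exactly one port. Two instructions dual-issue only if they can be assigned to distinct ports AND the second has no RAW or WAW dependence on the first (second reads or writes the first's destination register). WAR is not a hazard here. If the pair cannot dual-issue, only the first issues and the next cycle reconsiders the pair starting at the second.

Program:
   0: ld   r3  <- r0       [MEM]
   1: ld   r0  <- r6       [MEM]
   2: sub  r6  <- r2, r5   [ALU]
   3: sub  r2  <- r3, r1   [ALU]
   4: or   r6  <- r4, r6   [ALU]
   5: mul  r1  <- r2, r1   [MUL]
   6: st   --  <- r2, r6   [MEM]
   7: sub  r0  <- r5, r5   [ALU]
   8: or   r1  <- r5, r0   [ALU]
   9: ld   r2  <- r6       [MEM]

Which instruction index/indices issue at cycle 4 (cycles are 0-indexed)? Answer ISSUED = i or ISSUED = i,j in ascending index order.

[0] i0  ld.MEM  -- no-port MEM/MEM
[1] i1,i2  ld.MEM;sub.ALU  -- pair
[2] i3,i4  sub.ALU;or.ALU  -- pair
[3] i5,i6  mul.MUL;st.MEM  -- pair
[4] i7  sub.ALU  -- RAW r0
[5] i8,i9  or.ALU;ld.MEM  -- pair

ISSUED = 7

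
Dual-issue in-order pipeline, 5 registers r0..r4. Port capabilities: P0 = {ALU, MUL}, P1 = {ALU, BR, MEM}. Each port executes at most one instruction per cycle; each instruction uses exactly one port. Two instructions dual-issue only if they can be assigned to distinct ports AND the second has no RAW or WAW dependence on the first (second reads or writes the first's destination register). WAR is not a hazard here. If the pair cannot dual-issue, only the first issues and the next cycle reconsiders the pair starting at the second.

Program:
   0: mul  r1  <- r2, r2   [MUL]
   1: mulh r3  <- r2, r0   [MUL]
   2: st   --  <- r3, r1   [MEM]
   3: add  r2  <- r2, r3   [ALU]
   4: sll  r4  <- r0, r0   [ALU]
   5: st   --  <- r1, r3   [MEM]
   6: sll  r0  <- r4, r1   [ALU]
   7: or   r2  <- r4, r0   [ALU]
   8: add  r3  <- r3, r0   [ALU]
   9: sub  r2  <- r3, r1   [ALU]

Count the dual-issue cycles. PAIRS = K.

#0 head=0: mul i0 no-port MUL/MUL
#1 head=1: mulh i1 RAW r3
#2 head=2: st/add i2+i3 dual
#3 head=4: sll/st i4+i5 dual
#4 head=6: sll i6 RAW r0
#5 head=7: or/add i7+i8 dual
#6 head=9: sub i9 tail

PAIRS = 3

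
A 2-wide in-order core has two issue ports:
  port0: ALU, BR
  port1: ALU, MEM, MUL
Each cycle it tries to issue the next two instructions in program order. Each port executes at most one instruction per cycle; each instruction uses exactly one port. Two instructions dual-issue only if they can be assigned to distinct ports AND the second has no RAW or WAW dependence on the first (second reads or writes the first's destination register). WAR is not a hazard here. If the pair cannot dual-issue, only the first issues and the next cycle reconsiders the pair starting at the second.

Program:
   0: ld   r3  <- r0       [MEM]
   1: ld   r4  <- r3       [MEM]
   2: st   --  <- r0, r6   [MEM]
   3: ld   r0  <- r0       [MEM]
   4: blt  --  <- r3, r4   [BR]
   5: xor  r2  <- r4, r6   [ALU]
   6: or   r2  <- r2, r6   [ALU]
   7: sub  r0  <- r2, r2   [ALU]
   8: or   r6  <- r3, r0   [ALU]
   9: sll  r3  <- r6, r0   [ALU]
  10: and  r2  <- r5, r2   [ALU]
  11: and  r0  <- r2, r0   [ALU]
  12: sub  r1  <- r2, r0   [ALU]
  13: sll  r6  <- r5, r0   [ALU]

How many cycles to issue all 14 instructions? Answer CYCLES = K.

CYCLES = 11

[0] i0  ld.MEM  -- no-port MEM/MEM
[1] i1  ld.MEM  -- no-port MEM/MEM
[2] i2  st.MEM  -- no-port MEM/MEM
[3] i3,i4  ld.MEM/blt.BR  -- 2-wide
[4] i5  xor.ALU  -- RAW+WAW r2
[5] i6  or.ALU  -- RAW r2
[6] i7  sub.ALU  -- RAW r0
[7] i8  or.ALU  -- RAW r6
[8] i9,i10  sll.ALU/and.ALU  -- 2-wide
[9] i11  and.ALU  -- RAW r0
[10] i12,i13  sub.ALU/sll.ALU  -- 2-wide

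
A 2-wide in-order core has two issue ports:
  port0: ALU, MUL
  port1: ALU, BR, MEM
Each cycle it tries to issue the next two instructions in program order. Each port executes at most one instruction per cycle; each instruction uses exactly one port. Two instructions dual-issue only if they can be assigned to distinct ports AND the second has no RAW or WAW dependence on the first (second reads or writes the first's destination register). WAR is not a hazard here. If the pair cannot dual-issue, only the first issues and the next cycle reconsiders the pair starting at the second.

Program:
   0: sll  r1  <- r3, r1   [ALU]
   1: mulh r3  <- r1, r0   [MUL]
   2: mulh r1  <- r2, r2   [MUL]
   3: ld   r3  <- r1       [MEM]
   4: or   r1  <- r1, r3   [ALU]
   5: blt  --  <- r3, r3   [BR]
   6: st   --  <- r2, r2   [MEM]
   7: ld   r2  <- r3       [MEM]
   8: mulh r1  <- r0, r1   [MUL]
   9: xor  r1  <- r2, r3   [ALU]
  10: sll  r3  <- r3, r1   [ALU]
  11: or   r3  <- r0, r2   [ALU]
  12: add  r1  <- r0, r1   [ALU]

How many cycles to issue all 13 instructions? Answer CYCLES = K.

  cy0 -> i0 (sll.ALU) RAW r1
  cy1 -> i1 (mulh.MUL) no-port MUL/MUL
  cy2 -> i2 (mulh.MUL) RAW r1
  cy3 -> i3 (ld.MEM) RAW r3
  cy4 -> i4/i5 (or.ALU/blt.BR) 2-wide
  cy5 -> i6 (st.MEM) no-port MEM/MEM
  cy6 -> i7/i8 (ld.MEM/mulh.MUL) 2-wide
  cy7 -> i9 (xor.ALU) RAW r1
  cy8 -> i10 (sll.ALU) WAW r3
  cy9 -> i11/i12 (or.ALU/add.ALU) 2-wide

CYCLES = 10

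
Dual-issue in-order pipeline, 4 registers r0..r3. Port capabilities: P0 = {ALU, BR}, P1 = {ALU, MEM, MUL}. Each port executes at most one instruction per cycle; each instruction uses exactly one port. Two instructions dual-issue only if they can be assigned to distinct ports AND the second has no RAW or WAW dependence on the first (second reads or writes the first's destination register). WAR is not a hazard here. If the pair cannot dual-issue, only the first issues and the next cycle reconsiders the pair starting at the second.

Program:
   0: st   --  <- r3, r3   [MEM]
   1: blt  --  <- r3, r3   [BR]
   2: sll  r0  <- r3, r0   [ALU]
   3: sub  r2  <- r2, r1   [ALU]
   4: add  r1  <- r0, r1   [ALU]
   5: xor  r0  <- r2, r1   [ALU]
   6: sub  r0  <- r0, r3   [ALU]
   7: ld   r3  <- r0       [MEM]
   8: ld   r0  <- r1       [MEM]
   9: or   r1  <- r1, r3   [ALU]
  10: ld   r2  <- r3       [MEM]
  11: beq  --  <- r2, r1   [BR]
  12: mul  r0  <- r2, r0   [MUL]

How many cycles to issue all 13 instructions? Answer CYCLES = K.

CYCLES = 9

#0 head=0: st.MEM;blt.BR i0&i1 pair
#1 head=2: sll.ALU;sub.ALU i2&i3 pair
#2 head=4: add.ALU i4 RAW r1
#3 head=5: xor.ALU i5 RAW+WAW r0
#4 head=6: sub.ALU i6 RAW r0
#5 head=7: ld.MEM i7 no-port MEM/MEM
#6 head=8: ld.MEM;or.ALU i8&i9 pair
#7 head=10: ld.MEM i10 RAW r2
#8 head=11: beq.BR;mul.MUL i11&i12 pair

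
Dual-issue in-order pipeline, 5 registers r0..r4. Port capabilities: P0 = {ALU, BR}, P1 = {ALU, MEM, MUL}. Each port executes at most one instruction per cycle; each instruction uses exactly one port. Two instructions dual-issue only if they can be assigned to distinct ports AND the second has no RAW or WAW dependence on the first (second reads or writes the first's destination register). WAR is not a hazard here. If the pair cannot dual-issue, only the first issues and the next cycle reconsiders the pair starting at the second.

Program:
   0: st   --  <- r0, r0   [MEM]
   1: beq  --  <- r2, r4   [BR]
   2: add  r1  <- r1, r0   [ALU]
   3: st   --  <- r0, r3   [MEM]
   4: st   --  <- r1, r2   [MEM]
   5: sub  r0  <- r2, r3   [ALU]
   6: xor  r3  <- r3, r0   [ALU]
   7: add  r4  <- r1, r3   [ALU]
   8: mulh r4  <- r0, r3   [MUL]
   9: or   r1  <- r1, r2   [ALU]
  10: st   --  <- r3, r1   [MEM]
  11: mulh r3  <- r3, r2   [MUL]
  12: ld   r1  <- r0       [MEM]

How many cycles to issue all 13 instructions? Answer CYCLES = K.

  cy0 -> i0/i1 (st;beq) dual
  cy1 -> i2/i3 (add;st) dual
  cy2 -> i4/i5 (st;sub) dual
  cy3 -> i6 (xor) RAW r3
  cy4 -> i7 (add) WAW r4
  cy5 -> i8/i9 (mulh;or) dual
  cy6 -> i10 (st) no-port MEM/MUL
  cy7 -> i11 (mulh) no-port MUL/MEM
  cy8 -> i12 (ld) tail

CYCLES = 9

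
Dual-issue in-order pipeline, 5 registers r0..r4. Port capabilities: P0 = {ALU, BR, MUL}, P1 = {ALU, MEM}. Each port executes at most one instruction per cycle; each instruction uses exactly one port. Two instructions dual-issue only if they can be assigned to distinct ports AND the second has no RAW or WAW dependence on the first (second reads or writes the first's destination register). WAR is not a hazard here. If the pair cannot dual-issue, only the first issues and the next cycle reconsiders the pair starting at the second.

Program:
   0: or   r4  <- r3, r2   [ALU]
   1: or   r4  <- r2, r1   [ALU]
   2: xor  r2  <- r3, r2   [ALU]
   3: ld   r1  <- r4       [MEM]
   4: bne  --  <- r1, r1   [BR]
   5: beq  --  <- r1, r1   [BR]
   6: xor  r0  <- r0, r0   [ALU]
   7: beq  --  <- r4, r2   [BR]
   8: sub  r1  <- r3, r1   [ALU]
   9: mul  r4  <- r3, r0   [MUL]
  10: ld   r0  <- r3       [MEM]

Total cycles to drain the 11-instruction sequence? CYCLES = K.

CYCLES = 7

t=0 i0:or ; WAW r4
t=1 i1/i2:or;xor ; 2-wide
t=2 i3:ld ; RAW r1
t=3 i4:bne ; no-port BR/BR
t=4 i5/i6:beq;xor ; 2-wide
t=5 i7/i8:beq;sub ; 2-wide
t=6 i9/i10:mul;ld ; 2-wide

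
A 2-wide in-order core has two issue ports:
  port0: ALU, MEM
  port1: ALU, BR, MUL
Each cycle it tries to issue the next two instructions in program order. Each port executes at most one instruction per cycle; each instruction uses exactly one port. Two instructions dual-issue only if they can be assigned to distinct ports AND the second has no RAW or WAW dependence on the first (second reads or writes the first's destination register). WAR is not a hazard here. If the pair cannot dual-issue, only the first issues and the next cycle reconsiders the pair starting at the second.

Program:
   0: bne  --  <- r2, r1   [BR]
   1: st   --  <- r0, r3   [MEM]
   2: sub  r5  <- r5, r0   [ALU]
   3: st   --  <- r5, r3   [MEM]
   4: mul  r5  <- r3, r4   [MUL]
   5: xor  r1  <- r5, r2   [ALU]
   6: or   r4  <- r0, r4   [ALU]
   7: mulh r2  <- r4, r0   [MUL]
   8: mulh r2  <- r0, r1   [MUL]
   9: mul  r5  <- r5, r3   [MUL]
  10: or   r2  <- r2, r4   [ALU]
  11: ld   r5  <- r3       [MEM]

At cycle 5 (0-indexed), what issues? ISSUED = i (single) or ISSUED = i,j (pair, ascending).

ISSUED = 8

0. bne st @i0&i1  | dual
1. sub @i2  | RAW r5
2. st mul @i3&i4  | dual
3. xor or @i5&i6  | dual
4. mulh @i7  | no-port MUL/MUL
5. mulh @i8  | no-port MUL/MUL
6. mul or @i9&i10  | dual
7. ld @i11  | tail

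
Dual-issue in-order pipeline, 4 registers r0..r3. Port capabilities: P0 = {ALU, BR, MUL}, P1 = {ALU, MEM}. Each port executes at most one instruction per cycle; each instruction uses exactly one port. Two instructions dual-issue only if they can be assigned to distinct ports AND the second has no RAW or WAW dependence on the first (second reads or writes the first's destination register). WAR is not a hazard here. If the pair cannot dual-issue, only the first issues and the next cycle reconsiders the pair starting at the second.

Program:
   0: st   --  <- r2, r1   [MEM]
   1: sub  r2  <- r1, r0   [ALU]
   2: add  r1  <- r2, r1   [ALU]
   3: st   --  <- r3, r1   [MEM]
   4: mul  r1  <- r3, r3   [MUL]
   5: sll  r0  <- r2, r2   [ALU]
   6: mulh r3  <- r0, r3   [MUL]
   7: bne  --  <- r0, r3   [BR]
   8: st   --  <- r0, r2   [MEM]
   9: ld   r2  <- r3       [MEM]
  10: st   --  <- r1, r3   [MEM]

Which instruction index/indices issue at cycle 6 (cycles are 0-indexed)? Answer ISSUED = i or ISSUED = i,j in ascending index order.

#0 head=0: st sub i0&i1 pair
#1 head=2: add i2 RAW r1
#2 head=3: st mul i3&i4 pair
#3 head=5: sll i5 RAW r0
#4 head=6: mulh i6 no-port MUL/BR
#5 head=7: bne st i7&i8 pair
#6 head=9: ld i9 no-port MEM/MEM
#7 head=10: st i10 tail

ISSUED = 9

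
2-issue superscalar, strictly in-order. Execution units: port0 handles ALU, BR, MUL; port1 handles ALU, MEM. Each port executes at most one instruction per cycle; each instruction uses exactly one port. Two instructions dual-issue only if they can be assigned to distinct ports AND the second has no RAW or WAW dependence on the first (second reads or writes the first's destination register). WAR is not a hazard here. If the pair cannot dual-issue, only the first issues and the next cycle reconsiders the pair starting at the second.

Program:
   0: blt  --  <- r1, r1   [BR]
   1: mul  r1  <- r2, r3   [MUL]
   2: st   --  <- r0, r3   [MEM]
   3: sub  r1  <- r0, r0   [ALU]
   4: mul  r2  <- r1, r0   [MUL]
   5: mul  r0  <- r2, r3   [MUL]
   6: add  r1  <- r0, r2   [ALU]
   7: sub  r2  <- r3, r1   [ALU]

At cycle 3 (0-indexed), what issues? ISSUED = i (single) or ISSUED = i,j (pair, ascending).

[0] i0  blt  -- no-port BR/MUL
[1] i1+i2  mul/st  -- 2-wide
[2] i3  sub  -- RAW r1
[3] i4  mul  -- no-port MUL/MUL
[4] i5  mul  -- RAW r0
[5] i6  add  -- RAW r1
[6] i7  sub  -- tail

ISSUED = 4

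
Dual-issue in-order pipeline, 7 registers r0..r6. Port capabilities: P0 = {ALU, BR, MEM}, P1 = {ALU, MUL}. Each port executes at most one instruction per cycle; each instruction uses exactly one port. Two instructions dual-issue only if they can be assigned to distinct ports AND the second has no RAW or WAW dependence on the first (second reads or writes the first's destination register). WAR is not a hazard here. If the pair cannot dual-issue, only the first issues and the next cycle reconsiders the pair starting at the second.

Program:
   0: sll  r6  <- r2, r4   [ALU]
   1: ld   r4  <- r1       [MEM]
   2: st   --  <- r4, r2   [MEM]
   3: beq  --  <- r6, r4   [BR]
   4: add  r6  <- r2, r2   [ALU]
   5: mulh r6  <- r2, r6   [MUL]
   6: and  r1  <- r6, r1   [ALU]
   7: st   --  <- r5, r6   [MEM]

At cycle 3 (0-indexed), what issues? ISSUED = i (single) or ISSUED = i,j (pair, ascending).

ISSUED = 5

c0: i0&i1 sll ld  2-wide
c1: i2 st  no-port MEM/BR
c2: i3&i4 beq add  2-wide
c3: i5 mulh  RAW r6
c4: i6&i7 and st  2-wide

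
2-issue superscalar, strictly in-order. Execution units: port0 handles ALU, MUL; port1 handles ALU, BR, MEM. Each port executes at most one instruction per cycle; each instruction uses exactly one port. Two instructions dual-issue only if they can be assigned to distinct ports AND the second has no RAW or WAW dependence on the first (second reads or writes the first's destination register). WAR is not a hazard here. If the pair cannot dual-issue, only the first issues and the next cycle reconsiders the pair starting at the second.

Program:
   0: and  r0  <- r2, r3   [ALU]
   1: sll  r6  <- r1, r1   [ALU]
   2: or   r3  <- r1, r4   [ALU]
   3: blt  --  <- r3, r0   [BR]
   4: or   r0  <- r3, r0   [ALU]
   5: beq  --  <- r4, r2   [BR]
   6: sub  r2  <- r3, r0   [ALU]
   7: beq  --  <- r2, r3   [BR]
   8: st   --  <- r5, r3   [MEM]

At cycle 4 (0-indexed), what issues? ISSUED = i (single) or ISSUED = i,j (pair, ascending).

#0 head=0: and sll i0+i1 pair
#1 head=2: or i2 RAW r3
#2 head=3: blt or i3+i4 pair
#3 head=5: beq sub i5+i6 pair
#4 head=7: beq i7 no-port BR/MEM
#5 head=8: st i8 tail

ISSUED = 7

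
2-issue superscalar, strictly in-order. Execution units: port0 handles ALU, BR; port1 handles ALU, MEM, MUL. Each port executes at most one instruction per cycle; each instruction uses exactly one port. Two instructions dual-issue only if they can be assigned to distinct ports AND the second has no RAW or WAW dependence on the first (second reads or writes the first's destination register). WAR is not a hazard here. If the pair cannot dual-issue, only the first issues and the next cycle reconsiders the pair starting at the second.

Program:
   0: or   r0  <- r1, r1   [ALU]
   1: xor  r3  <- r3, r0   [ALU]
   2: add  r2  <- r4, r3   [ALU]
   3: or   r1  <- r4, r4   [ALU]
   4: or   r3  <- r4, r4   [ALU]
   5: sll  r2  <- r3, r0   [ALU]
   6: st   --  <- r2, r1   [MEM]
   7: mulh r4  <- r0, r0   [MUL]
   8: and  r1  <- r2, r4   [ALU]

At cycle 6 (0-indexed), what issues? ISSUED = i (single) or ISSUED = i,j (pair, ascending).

c0: i0 or  RAW r0
c1: i1 xor  RAW r3
c2: i2+i3 add/or  2-wide
c3: i4 or  RAW r3
c4: i5 sll  RAW r2
c5: i6 st  no-port MEM/MUL
c6: i7 mulh  RAW r4
c7: i8 and  tail

ISSUED = 7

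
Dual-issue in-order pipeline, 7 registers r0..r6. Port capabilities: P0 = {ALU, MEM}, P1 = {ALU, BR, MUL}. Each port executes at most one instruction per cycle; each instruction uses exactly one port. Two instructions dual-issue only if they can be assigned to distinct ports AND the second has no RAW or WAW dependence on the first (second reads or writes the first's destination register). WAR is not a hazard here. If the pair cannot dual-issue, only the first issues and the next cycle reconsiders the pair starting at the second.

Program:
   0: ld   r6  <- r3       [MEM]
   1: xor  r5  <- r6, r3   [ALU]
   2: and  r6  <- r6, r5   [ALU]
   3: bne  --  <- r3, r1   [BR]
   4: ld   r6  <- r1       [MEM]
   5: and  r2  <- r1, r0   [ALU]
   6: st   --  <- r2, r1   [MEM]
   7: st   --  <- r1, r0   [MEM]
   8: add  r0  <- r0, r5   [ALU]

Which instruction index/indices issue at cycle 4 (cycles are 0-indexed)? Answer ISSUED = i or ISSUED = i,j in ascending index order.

ISSUED = 6

0. ld @i0  | RAW r6
1. xor @i1  | RAW r5
2. and;bne @i2,i3  | 2-wide
3. ld;and @i4,i5  | 2-wide
4. st @i6  | no-port MEM/MEM
5. st;add @i7,i8  | 2-wide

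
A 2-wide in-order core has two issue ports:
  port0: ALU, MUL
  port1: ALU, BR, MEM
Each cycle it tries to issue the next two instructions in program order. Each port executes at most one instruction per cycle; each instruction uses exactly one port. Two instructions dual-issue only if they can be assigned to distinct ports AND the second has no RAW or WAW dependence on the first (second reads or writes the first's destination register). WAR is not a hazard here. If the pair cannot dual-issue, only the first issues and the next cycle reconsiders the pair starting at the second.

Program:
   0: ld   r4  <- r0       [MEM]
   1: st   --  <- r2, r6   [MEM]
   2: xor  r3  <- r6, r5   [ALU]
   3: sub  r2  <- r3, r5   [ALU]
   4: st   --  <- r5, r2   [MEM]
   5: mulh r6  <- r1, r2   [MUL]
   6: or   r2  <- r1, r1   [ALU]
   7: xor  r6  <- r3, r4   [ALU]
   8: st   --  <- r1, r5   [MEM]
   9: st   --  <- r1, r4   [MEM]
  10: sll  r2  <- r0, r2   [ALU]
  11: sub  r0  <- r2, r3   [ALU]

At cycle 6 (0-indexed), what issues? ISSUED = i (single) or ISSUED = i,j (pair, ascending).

0. ld.MEM @i0  | no-port MEM/MEM
1. st.MEM+xor.ALU @i1&i2  | dual
2. sub.ALU @i3  | RAW r2
3. st.MEM+mulh.MUL @i4&i5  | dual
4. or.ALU+xor.ALU @i6&i7  | dual
5. st.MEM @i8  | no-port MEM/MEM
6. st.MEM+sll.ALU @i9&i10  | dual
7. sub.ALU @i11  | tail

ISSUED = 9,10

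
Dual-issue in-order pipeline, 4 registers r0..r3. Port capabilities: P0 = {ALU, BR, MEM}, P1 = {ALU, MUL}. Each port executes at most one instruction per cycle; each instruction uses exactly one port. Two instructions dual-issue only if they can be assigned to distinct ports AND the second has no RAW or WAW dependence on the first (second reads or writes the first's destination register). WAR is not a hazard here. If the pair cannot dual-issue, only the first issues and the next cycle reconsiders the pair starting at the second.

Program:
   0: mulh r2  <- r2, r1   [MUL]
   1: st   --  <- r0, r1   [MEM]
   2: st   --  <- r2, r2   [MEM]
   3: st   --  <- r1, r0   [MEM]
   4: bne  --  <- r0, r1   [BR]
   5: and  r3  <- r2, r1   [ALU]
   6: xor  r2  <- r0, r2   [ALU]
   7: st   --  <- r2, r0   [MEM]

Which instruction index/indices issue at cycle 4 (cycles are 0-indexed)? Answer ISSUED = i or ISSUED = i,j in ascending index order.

ISSUED = 6

c0: i0,i1 mulh.MUL+st.MEM  dual
c1: i2 st.MEM  no-port MEM/MEM
c2: i3 st.MEM  no-port MEM/BR
c3: i4,i5 bne.BR+and.ALU  dual
c4: i6 xor.ALU  RAW r2
c5: i7 st.MEM  tail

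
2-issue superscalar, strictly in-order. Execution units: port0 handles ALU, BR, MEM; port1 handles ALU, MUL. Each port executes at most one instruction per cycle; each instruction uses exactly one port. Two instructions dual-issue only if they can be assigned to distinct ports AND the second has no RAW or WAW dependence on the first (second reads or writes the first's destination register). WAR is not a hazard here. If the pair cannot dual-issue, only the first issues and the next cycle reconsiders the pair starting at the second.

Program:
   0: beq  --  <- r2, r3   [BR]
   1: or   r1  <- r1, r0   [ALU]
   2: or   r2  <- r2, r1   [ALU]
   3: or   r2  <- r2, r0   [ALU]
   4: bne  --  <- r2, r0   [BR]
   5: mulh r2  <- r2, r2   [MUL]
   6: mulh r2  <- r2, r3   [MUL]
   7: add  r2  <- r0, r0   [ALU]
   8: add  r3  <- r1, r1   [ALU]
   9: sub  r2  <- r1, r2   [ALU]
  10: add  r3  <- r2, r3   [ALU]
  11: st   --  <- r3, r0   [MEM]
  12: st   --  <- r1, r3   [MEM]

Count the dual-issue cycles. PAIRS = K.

t=0 i0&i1:beq.BR/or.ALU ; 2-wide
t=1 i2:or.ALU ; RAW+WAW r2
t=2 i3:or.ALU ; RAW r2
t=3 i4&i5:bne.BR/mulh.MUL ; 2-wide
t=4 i6:mulh.MUL ; WAW r2
t=5 i7&i8:add.ALU/add.ALU ; 2-wide
t=6 i9:sub.ALU ; RAW r2
t=7 i10:add.ALU ; RAW r3
t=8 i11:st.MEM ; no-port MEM/MEM
t=9 i12:st.MEM ; tail

PAIRS = 3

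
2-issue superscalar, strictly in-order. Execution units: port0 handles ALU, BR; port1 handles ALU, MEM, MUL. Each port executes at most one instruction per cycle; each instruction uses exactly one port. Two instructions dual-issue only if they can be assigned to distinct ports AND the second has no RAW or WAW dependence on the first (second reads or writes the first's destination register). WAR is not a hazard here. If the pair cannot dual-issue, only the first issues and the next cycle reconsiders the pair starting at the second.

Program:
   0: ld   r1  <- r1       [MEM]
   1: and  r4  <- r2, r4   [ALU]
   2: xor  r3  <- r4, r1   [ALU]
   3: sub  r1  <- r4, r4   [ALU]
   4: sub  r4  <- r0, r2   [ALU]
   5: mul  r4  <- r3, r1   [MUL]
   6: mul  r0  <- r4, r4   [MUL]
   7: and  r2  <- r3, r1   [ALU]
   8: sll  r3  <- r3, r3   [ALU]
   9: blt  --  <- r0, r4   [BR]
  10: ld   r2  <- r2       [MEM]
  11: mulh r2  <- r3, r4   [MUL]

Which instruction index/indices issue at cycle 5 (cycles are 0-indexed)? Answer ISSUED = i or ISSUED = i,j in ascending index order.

ISSUED = 8,9

t=0 i0,i1:ld.MEM and.ALU ; dual
t=1 i2,i3:xor.ALU sub.ALU ; dual
t=2 i4:sub.ALU ; WAW r4
t=3 i5:mul.MUL ; no-port MUL/MUL
t=4 i6,i7:mul.MUL and.ALU ; dual
t=5 i8,i9:sll.ALU blt.BR ; dual
t=6 i10:ld.MEM ; no-port MEM/MUL
t=7 i11:mulh.MUL ; tail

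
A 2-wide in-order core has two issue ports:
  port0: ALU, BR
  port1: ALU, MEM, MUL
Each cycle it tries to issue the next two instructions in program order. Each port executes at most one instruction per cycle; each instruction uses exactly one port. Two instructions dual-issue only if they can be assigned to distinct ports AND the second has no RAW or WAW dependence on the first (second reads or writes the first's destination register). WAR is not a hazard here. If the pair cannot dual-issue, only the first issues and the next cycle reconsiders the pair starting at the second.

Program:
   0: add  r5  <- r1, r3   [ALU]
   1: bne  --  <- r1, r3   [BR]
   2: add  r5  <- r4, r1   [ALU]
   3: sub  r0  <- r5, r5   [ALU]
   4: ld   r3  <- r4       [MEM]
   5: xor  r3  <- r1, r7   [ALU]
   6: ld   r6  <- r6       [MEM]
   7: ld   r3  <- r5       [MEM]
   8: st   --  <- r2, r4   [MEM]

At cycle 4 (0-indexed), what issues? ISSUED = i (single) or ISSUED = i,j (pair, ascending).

ISSUED = 7

[0] i0,i1  add/bne  -- pair
[1] i2  add  -- RAW r5
[2] i3,i4  sub/ld  -- pair
[3] i5,i6  xor/ld  -- pair
[4] i7  ld  -- no-port MEM/MEM
[5] i8  st  -- tail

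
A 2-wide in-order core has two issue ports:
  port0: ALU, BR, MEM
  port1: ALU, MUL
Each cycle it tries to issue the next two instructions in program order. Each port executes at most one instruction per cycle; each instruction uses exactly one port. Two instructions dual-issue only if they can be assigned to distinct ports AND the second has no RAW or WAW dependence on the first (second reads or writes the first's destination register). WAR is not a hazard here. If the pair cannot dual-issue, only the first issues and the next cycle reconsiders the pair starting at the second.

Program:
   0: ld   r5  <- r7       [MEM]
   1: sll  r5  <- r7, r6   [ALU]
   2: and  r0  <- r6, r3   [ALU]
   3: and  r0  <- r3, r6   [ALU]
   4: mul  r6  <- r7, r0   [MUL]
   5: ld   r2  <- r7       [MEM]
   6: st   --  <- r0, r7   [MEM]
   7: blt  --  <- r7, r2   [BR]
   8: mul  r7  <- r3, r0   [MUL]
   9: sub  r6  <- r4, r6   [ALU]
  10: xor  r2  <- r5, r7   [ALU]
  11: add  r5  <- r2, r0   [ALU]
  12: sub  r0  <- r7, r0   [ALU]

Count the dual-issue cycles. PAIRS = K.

PAIRS = 5

[0] i0  ld.MEM  -- WAW r5
[1] i1&i2  sll.ALU+and.ALU  -- 2-wide
[2] i3  and.ALU  -- RAW r0
[3] i4&i5  mul.MUL+ld.MEM  -- 2-wide
[4] i6  st.MEM  -- no-port MEM/BR
[5] i7&i8  blt.BR+mul.MUL  -- 2-wide
[6] i9&i10  sub.ALU+xor.ALU  -- 2-wide
[7] i11&i12  add.ALU+sub.ALU  -- 2-wide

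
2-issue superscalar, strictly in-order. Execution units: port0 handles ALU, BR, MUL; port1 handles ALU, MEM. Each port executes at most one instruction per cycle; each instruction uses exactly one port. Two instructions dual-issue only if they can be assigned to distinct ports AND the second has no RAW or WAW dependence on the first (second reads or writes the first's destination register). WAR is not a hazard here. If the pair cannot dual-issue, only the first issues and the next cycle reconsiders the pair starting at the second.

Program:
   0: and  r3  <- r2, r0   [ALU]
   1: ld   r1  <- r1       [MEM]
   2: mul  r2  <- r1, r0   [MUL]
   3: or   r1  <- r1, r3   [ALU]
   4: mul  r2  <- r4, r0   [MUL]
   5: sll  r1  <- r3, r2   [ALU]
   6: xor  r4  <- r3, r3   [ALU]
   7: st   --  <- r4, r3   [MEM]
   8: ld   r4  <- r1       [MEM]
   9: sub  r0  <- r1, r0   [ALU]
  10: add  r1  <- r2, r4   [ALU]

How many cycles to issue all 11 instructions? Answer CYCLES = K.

CYCLES = 7

c0: i0+i1 and.ALU;ld.MEM  dual
c1: i2+i3 mul.MUL;or.ALU  dual
c2: i4 mul.MUL  RAW r2
c3: i5+i6 sll.ALU;xor.ALU  dual
c4: i7 st.MEM  no-port MEM/MEM
c5: i8+i9 ld.MEM;sub.ALU  dual
c6: i10 add.ALU  tail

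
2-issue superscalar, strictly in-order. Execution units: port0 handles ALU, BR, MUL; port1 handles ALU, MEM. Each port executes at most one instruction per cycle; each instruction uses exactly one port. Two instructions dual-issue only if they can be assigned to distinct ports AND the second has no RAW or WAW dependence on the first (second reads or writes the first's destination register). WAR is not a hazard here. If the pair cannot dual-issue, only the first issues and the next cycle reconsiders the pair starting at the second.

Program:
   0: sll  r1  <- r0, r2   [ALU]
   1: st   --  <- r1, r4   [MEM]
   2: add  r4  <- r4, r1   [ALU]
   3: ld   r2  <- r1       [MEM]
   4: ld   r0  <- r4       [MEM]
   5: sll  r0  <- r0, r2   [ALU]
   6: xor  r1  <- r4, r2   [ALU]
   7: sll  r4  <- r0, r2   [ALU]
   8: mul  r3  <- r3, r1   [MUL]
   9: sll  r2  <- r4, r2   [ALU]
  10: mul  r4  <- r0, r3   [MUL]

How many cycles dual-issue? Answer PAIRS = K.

  cy0 -> i0 (sll.ALU) RAW r1
  cy1 -> i1+i2 (st.MEM+add.ALU) 2-wide
  cy2 -> i3 (ld.MEM) no-port MEM/MEM
  cy3 -> i4 (ld.MEM) RAW+WAW r0
  cy4 -> i5+i6 (sll.ALU+xor.ALU) 2-wide
  cy5 -> i7+i8 (sll.ALU+mul.MUL) 2-wide
  cy6 -> i9+i10 (sll.ALU+mul.MUL) 2-wide

PAIRS = 4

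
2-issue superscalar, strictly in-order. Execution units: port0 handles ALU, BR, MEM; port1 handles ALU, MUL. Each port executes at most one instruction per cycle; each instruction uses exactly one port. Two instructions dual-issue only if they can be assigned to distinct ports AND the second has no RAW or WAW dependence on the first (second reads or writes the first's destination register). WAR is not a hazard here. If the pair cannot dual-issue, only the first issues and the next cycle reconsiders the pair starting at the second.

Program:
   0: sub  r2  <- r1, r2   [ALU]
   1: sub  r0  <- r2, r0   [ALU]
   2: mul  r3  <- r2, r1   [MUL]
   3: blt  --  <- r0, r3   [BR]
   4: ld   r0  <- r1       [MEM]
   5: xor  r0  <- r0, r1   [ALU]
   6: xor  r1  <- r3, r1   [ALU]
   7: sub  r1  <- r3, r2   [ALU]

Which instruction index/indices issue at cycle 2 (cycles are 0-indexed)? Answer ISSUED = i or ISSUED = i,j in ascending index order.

ISSUED = 3

[0] i0  sub.ALU  -- RAW r2
[1] i1,i2  sub.ALU/mul.MUL  -- pair
[2] i3  blt.BR  -- no-port BR/MEM
[3] i4  ld.MEM  -- RAW+WAW r0
[4] i5,i6  xor.ALU/xor.ALU  -- pair
[5] i7  sub.ALU  -- tail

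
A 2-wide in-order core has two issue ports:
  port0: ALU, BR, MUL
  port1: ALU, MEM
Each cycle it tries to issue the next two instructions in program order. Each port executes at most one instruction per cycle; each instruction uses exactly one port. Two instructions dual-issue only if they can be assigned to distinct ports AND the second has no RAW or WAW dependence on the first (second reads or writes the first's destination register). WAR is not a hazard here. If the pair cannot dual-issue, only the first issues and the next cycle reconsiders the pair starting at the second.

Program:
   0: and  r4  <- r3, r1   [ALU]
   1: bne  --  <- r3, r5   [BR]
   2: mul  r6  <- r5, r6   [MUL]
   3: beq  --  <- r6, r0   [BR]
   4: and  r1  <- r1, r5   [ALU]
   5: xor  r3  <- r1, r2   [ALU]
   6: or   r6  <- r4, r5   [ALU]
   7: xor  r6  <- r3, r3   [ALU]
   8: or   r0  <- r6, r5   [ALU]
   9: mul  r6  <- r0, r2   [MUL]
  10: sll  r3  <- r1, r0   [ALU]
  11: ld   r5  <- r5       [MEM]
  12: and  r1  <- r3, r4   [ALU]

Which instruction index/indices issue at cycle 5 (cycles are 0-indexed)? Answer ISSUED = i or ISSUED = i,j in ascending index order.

ISSUED = 8

0. and/bne @i0,i1  | 2-wide
1. mul @i2  | no-port MUL/BR
2. beq/and @i3,i4  | 2-wide
3. xor/or @i5,i6  | 2-wide
4. xor @i7  | RAW r6
5. or @i8  | RAW r0
6. mul/sll @i9,i10  | 2-wide
7. ld/and @i11,i12  | 2-wide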